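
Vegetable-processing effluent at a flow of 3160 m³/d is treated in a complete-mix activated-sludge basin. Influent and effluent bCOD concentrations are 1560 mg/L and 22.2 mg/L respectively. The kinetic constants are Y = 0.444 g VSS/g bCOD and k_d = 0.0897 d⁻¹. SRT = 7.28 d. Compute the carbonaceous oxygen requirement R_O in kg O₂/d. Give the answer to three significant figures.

R_O ≈ 3010 kg O₂/d

Observed yield with endogenous decay: Y_obs = Y / (1 + k_d·θ_c) = 0.444 / (1 + 0.0897 × 7.28) = 0.444 / 1.653 = 0.2686 g VSS/g bCOD.
Substrate removed = Q·(S₀ − S) = 3160 m³/d × (1560 − 22.2) g/m³ = 4.86×10^6 g/d = 4859 kg/d.
Biomass synthesised: P_X = Y_obs × 4859 = 1305 kg VSS/d.
Carbonaceous O₂ demand = substrate oxidised − cell-mass equivalent = 4859 − 1.42 × 1305 = 3006 kg O₂/d.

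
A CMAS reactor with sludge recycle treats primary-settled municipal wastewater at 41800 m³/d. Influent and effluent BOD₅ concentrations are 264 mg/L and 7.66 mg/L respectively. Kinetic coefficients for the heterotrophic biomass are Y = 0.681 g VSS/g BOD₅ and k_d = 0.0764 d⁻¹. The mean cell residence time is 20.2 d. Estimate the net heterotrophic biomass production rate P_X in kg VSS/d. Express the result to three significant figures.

Y_obs = Y / (1 + k_d θ_c) = 0.681 / (1 + 0.0764 × 20.2) = 0.681 / 2.543 = 0.2678.
Q·(S₀ − S) = 41800 × (264 − 7.66) × 10⁻³ = 10715 kg/d removed.
Net biomass production P_X = Y_obs × Q·(S₀ − S) = 0.2678 × 10715 = 2869 kg VSS/d.

P_X ≈ 2870 kg VSS/d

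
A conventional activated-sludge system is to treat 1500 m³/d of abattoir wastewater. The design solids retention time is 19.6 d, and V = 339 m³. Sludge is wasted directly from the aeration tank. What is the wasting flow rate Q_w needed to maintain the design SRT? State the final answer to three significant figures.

Q_w ≈ 17.3 m³/d

Wasting from the aeration tank: Q_w = V / θ_c = 339.0 / 19.6 = 17.30 m³/d.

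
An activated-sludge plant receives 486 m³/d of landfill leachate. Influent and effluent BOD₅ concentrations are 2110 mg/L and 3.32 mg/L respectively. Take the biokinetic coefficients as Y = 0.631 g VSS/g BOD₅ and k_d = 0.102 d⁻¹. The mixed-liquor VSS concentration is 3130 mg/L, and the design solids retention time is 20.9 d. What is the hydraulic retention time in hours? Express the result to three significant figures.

τ ≈ 68.0 h

Steady-state biomass mass balance: V·X·(1 + k_d·θ_c) = Y·Q·(S₀ − S)·θ_c, so V = 0.631 × 486 × (2110 − 3.32) × 20.9 / [3130 × (1 + 0.102 × 20.9)] = 1.35×10^7 / 9803 = 1377 m³.
τ = V/Q = 1377/486 = 2.834 d, or 68.02 h.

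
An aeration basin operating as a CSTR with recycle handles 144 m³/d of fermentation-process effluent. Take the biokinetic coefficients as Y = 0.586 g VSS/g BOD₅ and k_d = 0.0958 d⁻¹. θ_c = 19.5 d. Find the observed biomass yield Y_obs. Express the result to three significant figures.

Observed yield with endogenous decay: Y_obs = Y / (1 + k_d·θ_c) = 0.586 / (1 + 0.0958 × 19.5) = 0.586 / 2.868 = 0.2043 g VSS/g BOD₅.

Y_obs ≈ 0.204 g VSS/g BOD₅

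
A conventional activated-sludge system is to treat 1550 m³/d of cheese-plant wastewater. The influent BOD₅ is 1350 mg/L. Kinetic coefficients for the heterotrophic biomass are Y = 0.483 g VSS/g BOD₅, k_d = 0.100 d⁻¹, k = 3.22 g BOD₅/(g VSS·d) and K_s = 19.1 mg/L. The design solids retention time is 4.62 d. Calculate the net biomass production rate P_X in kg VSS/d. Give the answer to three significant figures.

P_X ≈ 689 kg VSS/d

For a completely mixed reactor with recycle the Lawrence–McCarty relation gives S = K_s·(1 + k_d·θ_c) / [θ_c·(Y·k − k_d) − 1] = 19.1 × (1 + 0.100 × 4.62) / [4.62 × (0.483 × 3.22 − 0.100) − 1] = 27.92 / 5.723 = 4.879 mg/L.
Y_obs = Y / (1 + k_d θ_c) = 0.483 / (1 + 0.100 × 4.62) = 0.483 / 1.462 = 0.3304.
Mass of BOD₅ removed per day: Q(S₀ − S) = 1550 × 1345 g/m³ = 2085 kg/d.
Biomass produced: P_X = Y_obs·Q·ΔS = 0.3304 × 2085 ≈ 688.8 kg VSS/d.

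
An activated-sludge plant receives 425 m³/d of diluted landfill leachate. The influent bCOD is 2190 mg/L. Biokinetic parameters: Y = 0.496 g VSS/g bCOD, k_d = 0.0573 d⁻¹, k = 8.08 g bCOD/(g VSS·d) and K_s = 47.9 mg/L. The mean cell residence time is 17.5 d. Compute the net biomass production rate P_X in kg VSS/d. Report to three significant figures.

P_X ≈ 230 kg VSS/d

For a completely mixed reactor with recycle the Lawrence–McCarty relation gives S = K_s·(1 + k_d·θ_c) / [θ_c·(Y·k − k_d) − 1] = 47.9 × (1 + 0.0573 × 17.5) / [17.5 × (0.496 × 8.08 − 0.0573) − 1] = 95.93 / 68.13 = 1.408 mg/L.
Correct the yield for decay: Y_obs = Y/(1 + k_d θ_c) = 0.496 / (1 + 0.0573 × 17.5) = 0.496 / 2.003 = 0.2477.
Substrate removed = Q·(S₀ − S) = 425 m³/d × (2190 − 1.41) g/m³ = 9.3×10^5 g/d = 930.2 kg/d.
P_X = Y_obs · Q(S₀ − S) = 0.2477 × 930.2 = 230.4 kg VSS/d.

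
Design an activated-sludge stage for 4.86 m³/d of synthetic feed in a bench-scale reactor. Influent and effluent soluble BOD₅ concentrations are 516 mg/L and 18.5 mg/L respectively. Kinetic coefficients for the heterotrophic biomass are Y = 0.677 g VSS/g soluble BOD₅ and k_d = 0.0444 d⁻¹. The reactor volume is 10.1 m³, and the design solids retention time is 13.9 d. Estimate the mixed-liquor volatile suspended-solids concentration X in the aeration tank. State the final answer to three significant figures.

Solving the biomass balance for X: X = Y Q (S₀−S) θ_c / [V (1+k_d θ_c)] = 0.677 × 4.86 × (516 − 18.5) × 13.9 / [10.1 × (1 + 0.0444 × 13.9)] = 1393 mg/L.

X ≈ 1390 mg/L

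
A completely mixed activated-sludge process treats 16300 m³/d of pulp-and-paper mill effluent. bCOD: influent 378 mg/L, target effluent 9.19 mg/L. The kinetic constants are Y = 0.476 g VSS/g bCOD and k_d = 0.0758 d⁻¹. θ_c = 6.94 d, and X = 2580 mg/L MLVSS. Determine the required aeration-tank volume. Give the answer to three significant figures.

From the SRT design equation V = Y Q (S₀−S) θ_c / [X (1 + k_d θ_c)] = 0.476 × 16300 × (378 − 9.19) × 6.94 / [2580 × (1 + 0.0758 × 6.94)] = 1.99×10^7 / 3937 = 5044 m³.

V ≈ 5040 m³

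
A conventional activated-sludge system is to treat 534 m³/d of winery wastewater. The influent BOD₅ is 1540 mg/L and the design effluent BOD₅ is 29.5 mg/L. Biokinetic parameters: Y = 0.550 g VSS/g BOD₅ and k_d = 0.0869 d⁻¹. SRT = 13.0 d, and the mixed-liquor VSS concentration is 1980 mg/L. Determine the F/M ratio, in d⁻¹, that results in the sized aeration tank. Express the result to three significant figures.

From the SRT design equation V = Y Q (S₀−S) θ_c / [X (1 + k_d θ_c)] = 0.550 × 534 × (1540 − 29.5) × 13.0 / [1980 × (1 + 0.0869 × 13.0)] = 5.77×10^6 / 4217 = 1368 m³.
Food-to-microorganism ratio F/M = Q S₀ / (V X) = 534 × 1540 / (1368 × 1980) = 0.3037 d⁻¹.

F/M ≈ 0.304 d⁻¹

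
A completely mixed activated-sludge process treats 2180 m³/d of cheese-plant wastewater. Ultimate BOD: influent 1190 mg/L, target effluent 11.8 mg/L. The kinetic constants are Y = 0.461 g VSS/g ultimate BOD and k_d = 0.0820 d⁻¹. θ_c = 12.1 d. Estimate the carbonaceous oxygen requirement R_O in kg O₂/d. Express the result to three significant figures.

R_O ≈ 1720 kg O₂/d

Y_obs = Y / (1 + k_d θ_c) = 0.461 / (1 + 0.0820 × 12.1) = 0.461 / 1.992 = 0.2314.
Substrate removed = Q·(S₀ − S) = 2180 m³/d × (1190 − 11.8) g/m³ = 2.57×10^6 g/d = 2568 kg/d.
Net sludge production P_X = 0.2314 × 2568 = 594.4 kg VSS/d.
Carbonaceous O₂ demand = substrate oxidised − cell-mass equivalent = 2568 − 1.42 × 594.4 = 1724 kg O₂/d.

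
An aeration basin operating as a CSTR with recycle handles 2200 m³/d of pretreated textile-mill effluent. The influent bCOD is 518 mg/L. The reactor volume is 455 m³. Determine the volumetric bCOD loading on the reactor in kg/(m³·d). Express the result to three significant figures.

Volumetric loading L_v = Q·S₀ / V = 2200 × 518 g/m³ / 455.0 m³ = 2505 g/(m³·d) = 2.505 kg bCOD/(m³·d).

L_v ≈ 2.50 kg bCOD/(m³·d)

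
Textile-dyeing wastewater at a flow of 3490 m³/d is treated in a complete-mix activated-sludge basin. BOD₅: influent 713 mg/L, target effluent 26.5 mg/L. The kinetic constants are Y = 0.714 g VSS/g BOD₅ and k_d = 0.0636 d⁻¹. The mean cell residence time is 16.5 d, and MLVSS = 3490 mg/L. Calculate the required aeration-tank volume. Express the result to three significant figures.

V ≈ 3950 m³

From the SRT design equation V = Y Q (S₀−S) θ_c / [X (1 + k_d θ_c)] = 0.714 × 3490 × (713 − 26.5) × 16.5 / [3490 × (1 + 0.0636 × 16.5)] = 2.82×10^7 / 7152 = 3946 m³.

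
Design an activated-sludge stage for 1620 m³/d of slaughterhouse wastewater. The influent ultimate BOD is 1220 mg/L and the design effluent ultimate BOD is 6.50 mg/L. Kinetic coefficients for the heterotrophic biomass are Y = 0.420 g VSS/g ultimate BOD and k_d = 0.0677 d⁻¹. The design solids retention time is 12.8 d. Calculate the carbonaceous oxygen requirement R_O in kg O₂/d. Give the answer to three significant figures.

Observed yield with endogenous decay: Y_obs = Y / (1 + k_d·θ_c) = 0.420 / (1 + 0.0677 × 12.8) = 0.420 / 1.867 = 0.2250 g VSS/g ultimate BOD.
Mass of ultimate BOD removed per day: Q(S₀ − S) = 1620 × 1214 g/m³ = 1966 kg/d.
Net sludge production P_X = 0.2250 × 1966 = 442.3 kg VSS/d.
R_O = Q·(S₀ − S) − 1.42·P_X = 1966 − 1.42 × 442.3 = 1338 kg O₂/d.

R_O ≈ 1340 kg O₂/d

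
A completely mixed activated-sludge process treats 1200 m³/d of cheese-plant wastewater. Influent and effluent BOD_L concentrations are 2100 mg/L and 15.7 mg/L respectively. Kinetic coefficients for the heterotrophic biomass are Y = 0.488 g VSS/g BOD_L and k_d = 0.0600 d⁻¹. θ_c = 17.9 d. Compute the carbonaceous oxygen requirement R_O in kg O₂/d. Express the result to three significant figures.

Y_obs = Y / (1 + k_d θ_c) = 0.488 / (1 + 0.0600 × 17.9) = 0.488 / 2.074 = 0.2353.
Substrate removed = Q·(S₀ − S) = 1200 m³/d × (2100 − 15.7) g/m³ = 2.5×10^6 g/d = 2501 kg/d.
Biomass synthesised: P_X = Y_obs × 2501 = 588.5 kg VSS/d.
Carbonaceous O₂ demand = substrate oxidised − cell-mass equivalent = 2501 − 1.42 × 588.5 = 1665 kg O₂/d.

R_O ≈ 1670 kg O₂/d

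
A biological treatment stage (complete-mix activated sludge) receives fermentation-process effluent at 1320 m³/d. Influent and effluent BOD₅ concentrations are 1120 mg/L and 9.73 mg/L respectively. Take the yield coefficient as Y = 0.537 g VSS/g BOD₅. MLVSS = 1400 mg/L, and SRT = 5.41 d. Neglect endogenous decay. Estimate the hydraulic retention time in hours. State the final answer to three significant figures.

With k_d = 0 the design equation reduces to V = Y Q (S₀−S) θ_c / X = 0.537 × 1320 × (1120 − 9.73) × 5.41 / 1400 = 3041 m³.
HRT = V/Q = 3041 m³ / 1320 m³·d⁻¹ = 2.304 d × 24 = 55.29 h.

τ ≈ 55.3 h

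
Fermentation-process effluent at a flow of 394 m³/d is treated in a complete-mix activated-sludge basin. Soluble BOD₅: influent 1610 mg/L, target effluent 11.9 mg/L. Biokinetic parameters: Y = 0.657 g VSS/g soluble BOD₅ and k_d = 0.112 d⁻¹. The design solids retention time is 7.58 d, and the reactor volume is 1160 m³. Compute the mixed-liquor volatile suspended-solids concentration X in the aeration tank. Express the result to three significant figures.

X ≈ 1460 mg/L

Solving the biomass balance for X: X = Y Q (S₀−S) θ_c / [V (1+k_d θ_c)] = 0.657 × 394 × (1610 − 11.9) × 7.58 / [1160 × (1 + 0.112 × 7.58)] = 1462 mg/L.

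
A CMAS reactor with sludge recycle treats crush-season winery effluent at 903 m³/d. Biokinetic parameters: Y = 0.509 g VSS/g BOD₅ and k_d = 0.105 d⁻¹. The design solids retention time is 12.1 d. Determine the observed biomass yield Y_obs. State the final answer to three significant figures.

Y_obs ≈ 0.224 g VSS/g BOD₅

Y_obs = Y / (1 + k_d θ_c) = 0.509 / (1 + 0.105 × 12.1) = 0.509 / 2.271 = 0.2242.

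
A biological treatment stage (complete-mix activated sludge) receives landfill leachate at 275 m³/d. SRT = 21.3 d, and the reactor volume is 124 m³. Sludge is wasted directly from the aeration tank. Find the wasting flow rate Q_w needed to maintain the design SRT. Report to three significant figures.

Q_w ≈ 5.82 m³/d

For wasting at MLVSS concentration, Q_w = V/θ_c = 124.0/21.3 = 5.822 m³/d.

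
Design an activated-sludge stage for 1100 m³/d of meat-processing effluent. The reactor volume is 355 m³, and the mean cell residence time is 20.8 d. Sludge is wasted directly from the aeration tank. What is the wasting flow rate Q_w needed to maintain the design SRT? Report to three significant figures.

For wasting at MLVSS concentration, Q_w = V/θ_c = 355.0/20.8 = 17.07 m³/d.

Q_w ≈ 17.1 m³/d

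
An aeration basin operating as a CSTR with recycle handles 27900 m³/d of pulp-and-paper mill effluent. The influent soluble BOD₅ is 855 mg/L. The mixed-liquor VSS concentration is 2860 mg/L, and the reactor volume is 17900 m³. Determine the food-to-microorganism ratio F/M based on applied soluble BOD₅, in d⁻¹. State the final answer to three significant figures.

F/M = applied load / biomass = Q·S₀/(V·X) = 27900 × 855 / (17900 × 2860) = 0.4660 d⁻¹.

F/M ≈ 0.466 d⁻¹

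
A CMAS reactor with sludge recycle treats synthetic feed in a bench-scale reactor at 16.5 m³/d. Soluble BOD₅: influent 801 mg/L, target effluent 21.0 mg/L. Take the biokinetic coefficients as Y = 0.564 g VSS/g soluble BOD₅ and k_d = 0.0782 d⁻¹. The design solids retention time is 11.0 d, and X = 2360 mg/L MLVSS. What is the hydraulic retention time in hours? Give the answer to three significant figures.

Steady-state biomass mass balance: V·X·(1 + k_d·θ_c) = Y·Q·(S₀ − S)·θ_c, so V = 0.564 × 16.5 × (801 − 21.0) × 11.0 / [2360 × (1 + 0.0782 × 11.0)] = 7.98×10^4 / 4390 = 18.19 m³.
τ = V/Q = 18.19/16.5 = 1.102 d, or 26.45 h.

τ ≈ 26.5 h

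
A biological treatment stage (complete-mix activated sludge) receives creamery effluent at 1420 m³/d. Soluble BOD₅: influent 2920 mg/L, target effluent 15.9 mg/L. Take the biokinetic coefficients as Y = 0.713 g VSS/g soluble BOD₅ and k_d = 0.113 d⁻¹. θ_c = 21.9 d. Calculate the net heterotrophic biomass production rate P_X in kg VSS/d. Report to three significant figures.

Y_obs = Y / (1 + k_d θ_c) = 0.713 / (1 + 0.113 × 21.9) = 0.713 / 3.475 = 0.2052.
Substrate removed = Q·(S₀ − S) = 1420 m³/d × (2920 − 15.9) g/m³ = 4.12×10^6 g/d = 4124 kg/d.
P_X = Y_obs · Q(S₀ − S) = 0.2052 × 4124 = 846.2 kg VSS/d.

P_X ≈ 846 kg VSS/d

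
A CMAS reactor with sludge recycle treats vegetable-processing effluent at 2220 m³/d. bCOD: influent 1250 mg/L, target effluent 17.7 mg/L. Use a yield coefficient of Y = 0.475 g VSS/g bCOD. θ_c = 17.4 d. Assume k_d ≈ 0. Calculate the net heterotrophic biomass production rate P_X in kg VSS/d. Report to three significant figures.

P_X ≈ 1300 kg VSS/d

No decay correction is needed, so Y_obs = Y = 0.475.
ΔS = 1250 − 17.7 = 1232 mg/L, so the substrate removal rate is 2220 × 1232/1000 = 2736 kg bCOD/d.
So the net sludge growth is P_X = 0.4750 × 2736 = 1299 kg VSS/d.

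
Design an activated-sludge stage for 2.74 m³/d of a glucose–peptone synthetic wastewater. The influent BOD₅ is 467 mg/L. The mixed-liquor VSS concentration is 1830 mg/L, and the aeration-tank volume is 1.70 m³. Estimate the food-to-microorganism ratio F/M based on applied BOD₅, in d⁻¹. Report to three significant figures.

F/M = applied load / biomass = Q·S₀/(V·X) = 2.74 × 467 / (1.700 × 1830) = 0.4113 d⁻¹.

F/M ≈ 0.411 d⁻¹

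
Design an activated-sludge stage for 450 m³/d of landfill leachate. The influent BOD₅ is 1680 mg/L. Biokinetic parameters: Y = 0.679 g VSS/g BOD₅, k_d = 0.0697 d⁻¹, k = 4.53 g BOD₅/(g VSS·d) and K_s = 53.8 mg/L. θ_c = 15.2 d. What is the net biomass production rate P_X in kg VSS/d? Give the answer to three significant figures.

From the Monod/SRT balance for a CMAS, S = K_s·(1+k_d θ_c)/[θ_c·(Y k − k_d) − 1] = 53.8 × (1 + 0.0697 × 15.2) / [15.2 × (0.679 × 4.53 − 0.0697) − 1] = 110.8 / 44.69 = 2.479 mg/L.
Y_obs = Y / (1 + k_d θ_c) = 0.679 / (1 + 0.0697 × 15.2) = 0.679 / 2.059 = 0.3297.
Mass of BOD₅ removed per day: Q(S₀ − S) = 450 × 1678 g/m³ = 754.9 kg/d.
P_X = Y_obs · Q(S₀ − S) = 0.3297 × 754.9 = 248.9 kg VSS/d.

P_X ≈ 249 kg VSS/d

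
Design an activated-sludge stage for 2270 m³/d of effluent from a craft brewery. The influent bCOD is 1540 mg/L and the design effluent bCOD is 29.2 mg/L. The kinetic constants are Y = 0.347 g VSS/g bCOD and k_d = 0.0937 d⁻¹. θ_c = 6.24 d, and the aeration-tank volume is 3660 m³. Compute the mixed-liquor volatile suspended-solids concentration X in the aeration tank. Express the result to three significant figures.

From V·X·(1 + k_d·θ_c) = Y·Q·(S₀ − S)·θ_c: X = 0.347 × 2270 × (1540 − 29.2) × 6.24 / [3660 × (1 + 0.0937 × 6.24)] = 1280 mg/L.

X ≈ 1280 mg/L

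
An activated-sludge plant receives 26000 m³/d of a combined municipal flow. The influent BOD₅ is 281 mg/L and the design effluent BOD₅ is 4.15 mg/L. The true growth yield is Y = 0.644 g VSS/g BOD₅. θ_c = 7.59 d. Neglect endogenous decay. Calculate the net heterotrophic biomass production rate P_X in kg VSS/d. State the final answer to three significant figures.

P_X ≈ 4640 kg VSS/d

With endogenous decay neglected, the observed yield equals the true yield: Y_obs = Y = 0.644 g VSS/g BOD₅.
Mass of BOD₅ removed per day: Q(S₀ − S) = 26000 × 276.9 g/m³ = 7198 kg/d.
Net biomass production P_X = Y_obs × Q·(S₀ − S) = 0.6440 × 7198 = 4636 kg VSS/d.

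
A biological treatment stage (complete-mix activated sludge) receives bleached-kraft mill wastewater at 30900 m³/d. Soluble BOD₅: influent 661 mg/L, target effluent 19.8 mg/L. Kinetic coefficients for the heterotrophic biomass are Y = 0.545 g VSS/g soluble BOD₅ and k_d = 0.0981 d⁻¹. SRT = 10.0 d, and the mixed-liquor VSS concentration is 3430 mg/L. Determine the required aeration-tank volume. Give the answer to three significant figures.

Rearranging the biomass balance for a CMAS with decay, V = Y·Q·ΔS·θ_c / [X·(1+k_d θ_c)] = 0.545 × 30900 × (661 − 19.8) × 10.0 / [3430 × (1 + 0.0981 × 10.0)] = 1.08×10^8 / 6795 = 15892 m³.

V ≈ 15900 m³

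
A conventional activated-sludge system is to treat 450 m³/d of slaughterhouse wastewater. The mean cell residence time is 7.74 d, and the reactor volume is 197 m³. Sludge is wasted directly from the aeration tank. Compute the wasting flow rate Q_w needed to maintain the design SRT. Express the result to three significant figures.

Wasting from the aeration tank: Q_w = V / θ_c = 197.0 / 7.74 = 25.45 m³/d.

Q_w ≈ 25.5 m³/d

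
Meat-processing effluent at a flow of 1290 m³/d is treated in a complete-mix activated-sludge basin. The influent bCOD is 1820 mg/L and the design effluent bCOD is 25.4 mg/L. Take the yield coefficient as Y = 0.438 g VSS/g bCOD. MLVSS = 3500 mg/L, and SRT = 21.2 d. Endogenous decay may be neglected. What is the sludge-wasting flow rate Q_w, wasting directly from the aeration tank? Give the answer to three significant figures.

With k_d = 0 the design equation reduces to V = Y Q (S₀−S) θ_c / X = 0.438 × 1290 × (1820 − 25.4) × 21.2 / 3500 = 6142 m³.
Wasting from the aeration tank: Q_w = V / θ_c = 6142 / 21.2 = 289.7 m³/d.

Q_w ≈ 290 m³/d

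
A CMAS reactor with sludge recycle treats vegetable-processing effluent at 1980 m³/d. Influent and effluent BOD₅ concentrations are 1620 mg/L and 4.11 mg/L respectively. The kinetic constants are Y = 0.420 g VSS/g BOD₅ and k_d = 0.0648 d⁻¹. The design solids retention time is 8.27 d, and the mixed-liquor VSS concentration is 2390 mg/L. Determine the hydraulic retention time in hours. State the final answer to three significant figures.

From the SRT design equation V = Y Q (S₀−S) θ_c / [X (1 + k_d θ_c)] = 0.420 × 1980 × (1620 − 4.11) × 8.27 / [2390 × (1 + 0.0648 × 8.27)] = 1.11×10^7 / 3671 = 3027 m³.
Hydraulic retention time τ = V/Q = 3027 / 1980 = 1.529 d = 36.70 h.

τ ≈ 36.7 h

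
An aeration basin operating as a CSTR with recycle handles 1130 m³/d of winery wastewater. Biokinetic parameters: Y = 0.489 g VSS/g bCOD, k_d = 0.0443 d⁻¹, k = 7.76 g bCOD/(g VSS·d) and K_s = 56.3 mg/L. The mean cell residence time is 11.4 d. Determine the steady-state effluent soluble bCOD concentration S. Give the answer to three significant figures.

From the Monod/SRT balance for a CMAS, S = K_s·(1+k_d θ_c)/[θ_c·(Y k − k_d) − 1] = 56.3 × (1 + 0.0443 × 11.4) / [11.4 × (0.489 × 7.76 − 0.0443) − 1] = 84.73 / 41.75 = 2.029 mg/L.

S ≈ 2.03 mg/L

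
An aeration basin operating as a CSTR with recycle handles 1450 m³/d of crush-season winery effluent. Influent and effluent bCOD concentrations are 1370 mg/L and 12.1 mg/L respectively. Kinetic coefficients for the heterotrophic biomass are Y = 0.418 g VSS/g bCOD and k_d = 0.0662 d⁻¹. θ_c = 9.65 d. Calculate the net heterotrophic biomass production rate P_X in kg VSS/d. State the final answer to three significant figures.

P_X ≈ 502 kg VSS/d

Observed yield with endogenous decay: Y_obs = Y / (1 + k_d·θ_c) = 0.418 / (1 + 0.0662 × 9.65) = 0.418 / 1.639 = 0.2551 g VSS/g bCOD.
Q·(S₀ − S) = 1450 × (1370 − 12.1) × 10⁻³ = 1969 kg/d removed.
P_X = Y_obs · Q(S₀ − S) = 0.2551 × 1969 = 502.2 kg VSS/d.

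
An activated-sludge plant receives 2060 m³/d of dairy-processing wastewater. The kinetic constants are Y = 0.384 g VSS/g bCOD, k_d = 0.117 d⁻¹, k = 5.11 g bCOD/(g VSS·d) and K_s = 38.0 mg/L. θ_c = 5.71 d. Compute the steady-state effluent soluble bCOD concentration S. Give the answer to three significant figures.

S ≈ 6.65 mg/L

Effluent substrate depends only on kinetics and SRT: S = K_s(1 + k_d θ_c) / [θ_c(Yk − k_d) − 1] = 38.0 × (1 + 0.117 × 5.71) / [5.71 × (0.384 × 5.11 − 0.117) − 1] = 63.39 / 9.536 = 6.647 mg/L.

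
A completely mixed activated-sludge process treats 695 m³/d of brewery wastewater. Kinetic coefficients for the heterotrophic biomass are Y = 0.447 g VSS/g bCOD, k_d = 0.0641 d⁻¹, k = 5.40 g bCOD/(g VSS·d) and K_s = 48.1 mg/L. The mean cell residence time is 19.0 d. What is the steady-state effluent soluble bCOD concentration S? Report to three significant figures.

From the Monod/SRT balance for a CMAS, S = K_s·(1+k_d θ_c)/[θ_c·(Y k − k_d) − 1] = 48.1 × (1 + 0.0641 × 19.0) / [19.0 × (0.447 × 5.40 − 0.0641) − 1] = 106.7 / 43.64 = 2.444 mg/L.

S ≈ 2.44 mg/L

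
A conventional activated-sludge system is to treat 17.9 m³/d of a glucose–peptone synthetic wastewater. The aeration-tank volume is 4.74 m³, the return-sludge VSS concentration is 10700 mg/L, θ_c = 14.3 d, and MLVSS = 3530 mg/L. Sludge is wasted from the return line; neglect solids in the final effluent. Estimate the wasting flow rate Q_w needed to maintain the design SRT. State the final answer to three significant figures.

Wasting from the return line (neglecting effluent solids): Q_w = V·X / (θ_c·X_r) = 4.740 × 3530 / (14.3 × 10700) = 0.1094 m³/d.

Q_w ≈ 0.109 m³/d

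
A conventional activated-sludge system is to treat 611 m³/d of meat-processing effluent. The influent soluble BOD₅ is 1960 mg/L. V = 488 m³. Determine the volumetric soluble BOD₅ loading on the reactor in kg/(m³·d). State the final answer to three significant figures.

Applied soluble BOD₅ load per unit volume = Q·S₀/V = (611 × 1960/1000)/488.0 = 2.454 kg soluble BOD₅·m⁻³·d⁻¹.

L_v ≈ 2.45 kg soluble BOD₅/(m³·d)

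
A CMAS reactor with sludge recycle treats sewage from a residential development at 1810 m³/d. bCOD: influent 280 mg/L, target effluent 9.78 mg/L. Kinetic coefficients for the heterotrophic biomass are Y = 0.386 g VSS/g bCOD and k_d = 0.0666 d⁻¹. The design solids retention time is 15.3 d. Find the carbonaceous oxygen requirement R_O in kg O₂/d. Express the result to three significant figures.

Y_obs = Y / (1 + k_d θ_c) = 0.386 / (1 + 0.0666 × 15.3) = 0.386 / 2.019 = 0.1912.
ΔS = 280 − 9.78 = 270.2 mg/L, so the substrate removal rate is 1810 × 270.2/1000 = 489.1 kg bCOD/d.
Biomass synthesised: P_X = Y_obs × 489.1 = 93.51 kg VSS/d.
Carbonaceous O₂ demand = substrate oxidised − cell-mass equivalent = 489.1 − 1.42 × 93.51 = 356.3 kg O₂/d.

R_O ≈ 356 kg O₂/d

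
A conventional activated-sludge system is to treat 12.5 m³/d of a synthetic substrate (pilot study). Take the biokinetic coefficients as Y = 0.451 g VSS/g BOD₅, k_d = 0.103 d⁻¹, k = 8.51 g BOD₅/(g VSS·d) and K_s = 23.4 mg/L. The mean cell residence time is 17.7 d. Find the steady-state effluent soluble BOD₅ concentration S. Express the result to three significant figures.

From the Monod/SRT balance for a CMAS, S = K_s·(1+k_d θ_c)/[θ_c·(Y k − k_d) − 1] = 23.4 × (1 + 0.103 × 17.7) / [17.7 × (0.451 × 8.51 − 0.103) − 1] = 66.06 / 65.11 = 1.015 mg/L.

S ≈ 1.01 mg/L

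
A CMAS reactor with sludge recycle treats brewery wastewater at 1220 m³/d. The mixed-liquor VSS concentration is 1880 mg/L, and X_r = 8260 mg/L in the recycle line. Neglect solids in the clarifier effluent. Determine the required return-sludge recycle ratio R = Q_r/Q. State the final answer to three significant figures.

Solids balance on the clarifier gives (1+R)X = R·X_r, so R = X/(X_r − X) = 1880 / (8260 − 1880) = 0.2947.

R ≈ 0.295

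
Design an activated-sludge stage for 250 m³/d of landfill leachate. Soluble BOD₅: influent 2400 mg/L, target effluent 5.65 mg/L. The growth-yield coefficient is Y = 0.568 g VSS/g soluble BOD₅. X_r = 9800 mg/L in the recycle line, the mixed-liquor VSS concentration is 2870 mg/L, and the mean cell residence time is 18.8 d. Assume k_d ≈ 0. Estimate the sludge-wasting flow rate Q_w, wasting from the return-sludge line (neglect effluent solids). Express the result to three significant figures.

Q_w ≈ 34.7 m³/d

Biomass mass balance (decay neglected): V·X = Y·Q·(S₀ − S)·θ_c, so V = 0.568 × 250 × (2400 − 5.65) × 18.8 / 2870 = 2227 m³.
Wasting from the return line (neglecting effluent solids): Q_w = V·X / (θ_c·X_r) = 2227 × 2870 / (18.8 × 9800) = 34.69 m³/d.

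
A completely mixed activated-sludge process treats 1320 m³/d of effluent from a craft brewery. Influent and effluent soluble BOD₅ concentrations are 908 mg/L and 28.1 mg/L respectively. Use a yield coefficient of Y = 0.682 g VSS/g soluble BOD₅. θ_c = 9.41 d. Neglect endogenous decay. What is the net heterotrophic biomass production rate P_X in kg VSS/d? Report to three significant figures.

Since k_d ≈ 0, Y_obs = Y = 0.682 g VSS/g soluble BOD₅.
Substrate removed = Q·(S₀ − S) = 1320 m³/d × (908 − 28.1) g/m³ = 1.16×10^6 g/d = 1161 kg/d.
Net biomass production P_X = Y_obs × Q·(S₀ − S) = 0.6820 × 1161 = 792.1 kg VSS/d.

P_X ≈ 792 kg VSS/d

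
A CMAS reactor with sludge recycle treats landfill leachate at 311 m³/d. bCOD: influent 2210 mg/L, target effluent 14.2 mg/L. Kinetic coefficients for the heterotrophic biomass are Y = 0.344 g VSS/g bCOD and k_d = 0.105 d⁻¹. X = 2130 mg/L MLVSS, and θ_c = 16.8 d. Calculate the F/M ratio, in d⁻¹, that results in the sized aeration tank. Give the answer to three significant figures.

From the SRT design equation V = Y Q (S₀−S) θ_c / [X (1 + k_d θ_c)] = 0.344 × 311 × (2210 − 14.2) × 16.8 / [2130 × (1 + 0.105 × 16.8)] = 3.95×10^6 / 5887 = 670.4 m³.
F/M = applied load / biomass = Q·S₀/(V·X) = 311 × 2210 / (670.4 × 2130) = 0.4814 d⁻¹.

F/M ≈ 0.481 d⁻¹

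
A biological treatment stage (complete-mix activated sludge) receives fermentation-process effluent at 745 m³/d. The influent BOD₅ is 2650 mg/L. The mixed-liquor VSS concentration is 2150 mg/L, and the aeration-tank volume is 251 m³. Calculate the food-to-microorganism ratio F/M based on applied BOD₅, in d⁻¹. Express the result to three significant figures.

F/M = Q·S₀ / (V·X) = 745 × 2650 / (251.0 × 2150) = 3.658 g BOD₅·(g VSS·d)⁻¹.

F/M ≈ 3.66 d⁻¹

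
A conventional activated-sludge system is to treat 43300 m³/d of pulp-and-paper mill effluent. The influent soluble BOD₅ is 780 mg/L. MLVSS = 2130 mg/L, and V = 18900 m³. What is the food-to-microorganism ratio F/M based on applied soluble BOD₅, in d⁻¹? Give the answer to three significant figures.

F/M = Q·S₀ / (V·X) = 43300 × 780 / (18900 × 2130) = 0.8390 g soluble BOD₅·(g VSS·d)⁻¹.

F/M ≈ 0.839 d⁻¹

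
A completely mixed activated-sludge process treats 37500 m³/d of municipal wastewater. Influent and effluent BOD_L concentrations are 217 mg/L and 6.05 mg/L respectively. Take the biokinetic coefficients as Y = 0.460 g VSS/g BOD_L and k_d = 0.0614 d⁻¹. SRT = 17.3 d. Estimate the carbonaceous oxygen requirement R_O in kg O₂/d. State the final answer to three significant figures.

R_O ≈ 5400 kg O₂/d

The observed yield is Y_obs = Y/(1 + k_d·θ_c) = 0.460 / (1 + 0.0614 × 17.3) = 0.460 / 2.062 = 0.2231 g VSS per g BOD_L removed.
Substrate removed = Q·(S₀ − S) = 37500 m³/d × (217 − 6.05) g/m³ = 7.91×10^6 g/d = 7911 kg/d.
Net sludge production P_X = 0.2231 × 7911 = 1765 kg VSS/d.
Carbonaceous O₂ demand = substrate oxidised − cell-mass equivalent = 7911 − 1.42 × 1765 = 5405 kg O₂/d.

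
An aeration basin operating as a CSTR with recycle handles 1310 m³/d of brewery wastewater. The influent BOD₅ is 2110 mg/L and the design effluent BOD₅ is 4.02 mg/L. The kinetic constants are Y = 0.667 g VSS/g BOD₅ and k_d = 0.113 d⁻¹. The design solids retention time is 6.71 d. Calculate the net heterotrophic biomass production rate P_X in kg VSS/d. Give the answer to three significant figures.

P_X ≈ 1050 kg VSS/d

Y_obs = Y / (1 + k_d θ_c) = 0.667 / (1 + 0.113 × 6.71) = 0.667 / 1.758 = 0.3794.
Mass of BOD₅ removed per day: Q(S₀ − S) = 1310 × 2106 g/m³ = 2759 kg/d.
Net biomass production P_X = Y_obs × Q·(S₀ − S) = 0.3794 × 2759 = 1047 kg VSS/d.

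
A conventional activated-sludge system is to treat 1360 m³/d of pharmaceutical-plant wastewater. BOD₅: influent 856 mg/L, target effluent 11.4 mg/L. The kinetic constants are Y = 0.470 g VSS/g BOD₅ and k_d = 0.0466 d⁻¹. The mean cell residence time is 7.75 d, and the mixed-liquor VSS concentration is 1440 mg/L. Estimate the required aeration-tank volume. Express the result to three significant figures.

V ≈ 2130 m³

Rearranging the biomass balance for a CMAS with decay, V = Y·Q·ΔS·θ_c / [X·(1+k_d θ_c)] = 0.470 × 1360 × (856 − 11.4) × 7.75 / [1440 × (1 + 0.0466 × 7.75)] = 4.18×10^6 / 1960 = 2135 m³.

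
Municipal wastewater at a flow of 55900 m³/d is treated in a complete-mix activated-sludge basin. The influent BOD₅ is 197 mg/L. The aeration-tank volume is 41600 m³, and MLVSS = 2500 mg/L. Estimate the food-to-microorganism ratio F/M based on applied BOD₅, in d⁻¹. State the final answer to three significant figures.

Food-to-microorganism ratio F/M = Q S₀ / (V X) = 55900 × 197 / (41600 × 2500) = 0.1059 d⁻¹.

F/M ≈ 0.106 d⁻¹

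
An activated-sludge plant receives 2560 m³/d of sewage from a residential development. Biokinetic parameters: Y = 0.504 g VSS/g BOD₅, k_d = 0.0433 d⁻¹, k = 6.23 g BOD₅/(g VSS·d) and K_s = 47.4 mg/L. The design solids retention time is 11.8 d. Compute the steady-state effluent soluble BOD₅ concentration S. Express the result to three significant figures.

S ≈ 2.02 mg/L

From the Monod/SRT balance for a CMAS, S = K_s·(1+k_d θ_c)/[θ_c·(Y k − k_d) − 1] = 47.4 × (1 + 0.0433 × 11.8) / [11.8 × (0.504 × 6.23 − 0.0433) − 1] = 71.62 / 35.54 = 2.015 mg/L.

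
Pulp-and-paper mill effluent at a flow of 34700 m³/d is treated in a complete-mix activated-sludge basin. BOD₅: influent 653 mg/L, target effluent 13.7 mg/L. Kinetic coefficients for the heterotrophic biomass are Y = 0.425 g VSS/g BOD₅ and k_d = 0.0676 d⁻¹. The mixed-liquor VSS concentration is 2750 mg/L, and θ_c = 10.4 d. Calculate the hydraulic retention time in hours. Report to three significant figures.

τ ≈ 14.5 h

Rearranging the biomass balance for a CMAS with decay, V = Y·Q·ΔS·θ_c / [X·(1+k_d θ_c)] = 0.425 × 34700 × (653 − 13.7) × 10.4 / [2750 × (1 + 0.0676 × 10.4)] = 9.81×10^7 / 4683 = 20936 m³.
Hydraulic retention time τ = V/Q = 20936 / 34700 = 0.6034 d = 14.48 h.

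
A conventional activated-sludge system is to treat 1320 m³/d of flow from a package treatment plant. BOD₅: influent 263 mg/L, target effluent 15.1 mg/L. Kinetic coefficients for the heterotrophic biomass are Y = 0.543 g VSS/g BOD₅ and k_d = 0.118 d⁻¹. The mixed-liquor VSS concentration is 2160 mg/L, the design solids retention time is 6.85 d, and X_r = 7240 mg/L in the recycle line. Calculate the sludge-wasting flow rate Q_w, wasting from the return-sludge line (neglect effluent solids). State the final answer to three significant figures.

Q_w ≈ 13.6 m³/d

Steady-state biomass mass balance: V·X·(1 + k_d·θ_c) = Y·Q·(S₀ − S)·θ_c, so V = 0.543 × 1320 × (263 − 15.1) × 6.85 / [2160 × (1 + 0.118 × 6.85)] = 1.22×10^6 / 3906 = 311.6 m³.
Q_w = (V·X)/(θ_c X_r) = 311.6 × 2160 / (6.85 × 7240) = 13.57 m³/d.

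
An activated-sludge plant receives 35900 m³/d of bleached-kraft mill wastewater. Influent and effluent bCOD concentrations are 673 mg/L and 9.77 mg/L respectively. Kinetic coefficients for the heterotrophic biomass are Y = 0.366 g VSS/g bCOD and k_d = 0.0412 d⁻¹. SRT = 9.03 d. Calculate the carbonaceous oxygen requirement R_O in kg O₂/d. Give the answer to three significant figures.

R_O ≈ 14800 kg O₂/d

Y_obs = Y / (1 + k_d θ_c) = 0.366 / (1 + 0.0412 × 9.03) = 0.366 / 1.372 = 0.2668.
ΔS = 673 − 9.77 = 663.2 mg/L, so the substrate removal rate is 35900 × 663.2/1000 = 23810 kg bCOD/d.
Biomass synthesised: P_X = Y_obs × 23810 = 6351 kg VSS/d.
Carbonaceous O₂ demand = substrate oxidised − cell-mass equivalent = 23810 − 1.42 × 6351 = 14791 kg O₂/d.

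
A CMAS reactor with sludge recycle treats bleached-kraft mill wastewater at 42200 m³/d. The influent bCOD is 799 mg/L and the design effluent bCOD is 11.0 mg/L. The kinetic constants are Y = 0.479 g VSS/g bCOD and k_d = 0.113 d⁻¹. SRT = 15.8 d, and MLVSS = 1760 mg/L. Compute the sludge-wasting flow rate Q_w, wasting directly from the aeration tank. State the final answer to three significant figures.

Q_w ≈ 3250 m³/d

From the SRT design equation V = Y Q (S₀−S) θ_c / [X (1 + k_d θ_c)] = 0.479 × 42200 × (799 − 11.0) × 15.8 / [1760 × (1 + 0.113 × 15.8)] = 2.52×10^8 / 4902 = 51337 m³.
Wasting from the aeration tank: Q_w = V / θ_c = 51337 / 15.8 = 3249 m³/d.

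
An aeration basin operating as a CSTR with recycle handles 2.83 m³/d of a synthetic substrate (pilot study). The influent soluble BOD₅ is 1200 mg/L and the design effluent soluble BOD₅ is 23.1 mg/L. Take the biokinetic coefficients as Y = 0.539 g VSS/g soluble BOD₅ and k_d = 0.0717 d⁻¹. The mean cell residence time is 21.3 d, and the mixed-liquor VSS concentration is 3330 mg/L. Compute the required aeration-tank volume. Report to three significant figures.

V ≈ 4.54 m³

Steady-state biomass mass balance: V·X·(1 + k_d·θ_c) = Y·Q·(S₀ − S)·θ_c, so V = 0.539 × 2.83 × (1200 − 23.1) × 21.3 / [3330 × (1 + 0.0717 × 21.3)] = 3.82×10^4 / 8416 = 4.544 m³.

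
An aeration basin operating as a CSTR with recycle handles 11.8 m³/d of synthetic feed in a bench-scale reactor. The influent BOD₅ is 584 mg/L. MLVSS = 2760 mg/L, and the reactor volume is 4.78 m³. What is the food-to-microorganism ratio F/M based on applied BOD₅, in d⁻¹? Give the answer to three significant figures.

Food-to-microorganism ratio F/M = Q S₀ / (V X) = 11.8 × 584 / (4.780 × 2760) = 0.5223 d⁻¹.

F/M ≈ 0.522 d⁻¹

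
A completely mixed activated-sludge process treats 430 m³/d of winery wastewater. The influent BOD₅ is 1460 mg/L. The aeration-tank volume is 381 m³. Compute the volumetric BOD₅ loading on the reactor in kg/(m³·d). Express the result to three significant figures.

Volumetric loading L_v = Q·S₀ / V = 430 × 1460 g/m³ / 381.0 m³ = 1648 g/(m³·d) = 1.648 kg BOD₅/(m³·d).

L_v ≈ 1.65 kg BOD₅/(m³·d)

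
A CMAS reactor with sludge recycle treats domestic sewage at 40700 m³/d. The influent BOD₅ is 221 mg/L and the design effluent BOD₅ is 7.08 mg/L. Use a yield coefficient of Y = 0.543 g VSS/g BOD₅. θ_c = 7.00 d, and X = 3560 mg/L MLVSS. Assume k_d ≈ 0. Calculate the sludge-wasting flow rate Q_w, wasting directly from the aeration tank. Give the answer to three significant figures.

With k_d = 0 the design equation reduces to V = Y Q (S₀−S) θ_c / X = 0.543 × 40700 × (221 − 7.08) × 7.00 / 3560 = 9296 m³.
With mixed-liquor wasting, θ_c = V/Q_w, so Q_w = V/θ_c = 9296/7.00 = 1328 m³/d.

Q_w ≈ 1330 m³/d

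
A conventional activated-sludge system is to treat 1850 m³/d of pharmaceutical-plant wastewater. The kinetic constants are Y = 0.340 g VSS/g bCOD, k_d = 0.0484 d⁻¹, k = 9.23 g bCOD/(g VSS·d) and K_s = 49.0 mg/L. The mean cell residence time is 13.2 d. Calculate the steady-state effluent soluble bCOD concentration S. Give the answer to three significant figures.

S ≈ 2.02 mg/L

From the Monod/SRT balance for a CMAS, S = K_s·(1+k_d θ_c)/[θ_c·(Y k − k_d) − 1] = 49.0 × (1 + 0.0484 × 13.2) / [13.2 × (0.340 × 9.23 − 0.0484) − 1] = 80.31 / 39.79 = 2.018 mg/L.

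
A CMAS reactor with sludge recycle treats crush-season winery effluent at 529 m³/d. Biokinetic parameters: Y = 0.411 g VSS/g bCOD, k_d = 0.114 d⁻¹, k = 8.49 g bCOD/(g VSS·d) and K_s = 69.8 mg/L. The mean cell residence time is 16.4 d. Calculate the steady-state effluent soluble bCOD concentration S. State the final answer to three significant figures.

Effluent substrate depends only on kinetics and SRT: S = K_s(1 + k_d θ_c) / [θ_c(Yk − k_d) − 1] = 69.8 × (1 + 0.114 × 16.4) / [16.4 × (0.411 × 8.49 − 0.114) − 1] = 200.3 / 54.36 = 3.685 mg/L.

S ≈ 3.68 mg/L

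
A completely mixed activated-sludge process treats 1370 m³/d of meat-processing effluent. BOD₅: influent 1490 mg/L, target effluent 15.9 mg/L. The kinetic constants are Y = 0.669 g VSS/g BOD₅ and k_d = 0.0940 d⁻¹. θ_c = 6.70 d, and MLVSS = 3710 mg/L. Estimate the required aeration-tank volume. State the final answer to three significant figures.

V ≈ 1500 m³

From the SRT design equation V = Y Q (S₀−S) θ_c / [X (1 + k_d θ_c)] = 0.669 × 1370 × (1490 − 15.9) × 6.70 / [3710 × (1 + 0.0940 × 6.70)] = 9.05×10^6 / 6047 = 1497 m³.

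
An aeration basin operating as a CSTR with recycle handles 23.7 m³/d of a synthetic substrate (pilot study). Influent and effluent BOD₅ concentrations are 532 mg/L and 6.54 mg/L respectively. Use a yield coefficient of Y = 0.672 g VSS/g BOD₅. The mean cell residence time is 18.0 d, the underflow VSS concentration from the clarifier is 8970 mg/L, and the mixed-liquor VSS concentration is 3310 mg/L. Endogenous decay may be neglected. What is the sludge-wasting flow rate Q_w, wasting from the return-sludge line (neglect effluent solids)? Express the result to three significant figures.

Q_w ≈ 0.933 m³/d

V·X = Y·Q·ΔS·θ_c gives V = 0.672 × 23.7 × (532 − 6.54) × 18.0 / 3310 = 45.51 m³.
Q_w = (V·X)/(θ_c X_r) = 45.51 × 3310 / (18.0 × 8970) = 0.9330 m³/d.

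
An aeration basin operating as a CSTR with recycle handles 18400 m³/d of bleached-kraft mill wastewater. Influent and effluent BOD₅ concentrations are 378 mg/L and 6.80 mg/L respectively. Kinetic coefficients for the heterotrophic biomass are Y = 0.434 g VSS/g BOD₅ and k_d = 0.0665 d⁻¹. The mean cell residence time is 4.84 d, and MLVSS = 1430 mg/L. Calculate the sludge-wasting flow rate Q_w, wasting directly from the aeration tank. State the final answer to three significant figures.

Steady-state biomass mass balance: V·X·(1 + k_d·θ_c) = Y·Q·(S₀ − S)·θ_c, so V = 0.434 × 18400 × (378 − 6.80) × 4.84 / [1430 × (1 + 0.0665 × 4.84)] = 1.43×10^7 / 1890 = 7590 m³.
With mixed-liquor wasting, θ_c = V/Q_w, so Q_w = V/θ_c = 7590/4.84 = 1568 m³/d.

Q_w ≈ 1570 m³/d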